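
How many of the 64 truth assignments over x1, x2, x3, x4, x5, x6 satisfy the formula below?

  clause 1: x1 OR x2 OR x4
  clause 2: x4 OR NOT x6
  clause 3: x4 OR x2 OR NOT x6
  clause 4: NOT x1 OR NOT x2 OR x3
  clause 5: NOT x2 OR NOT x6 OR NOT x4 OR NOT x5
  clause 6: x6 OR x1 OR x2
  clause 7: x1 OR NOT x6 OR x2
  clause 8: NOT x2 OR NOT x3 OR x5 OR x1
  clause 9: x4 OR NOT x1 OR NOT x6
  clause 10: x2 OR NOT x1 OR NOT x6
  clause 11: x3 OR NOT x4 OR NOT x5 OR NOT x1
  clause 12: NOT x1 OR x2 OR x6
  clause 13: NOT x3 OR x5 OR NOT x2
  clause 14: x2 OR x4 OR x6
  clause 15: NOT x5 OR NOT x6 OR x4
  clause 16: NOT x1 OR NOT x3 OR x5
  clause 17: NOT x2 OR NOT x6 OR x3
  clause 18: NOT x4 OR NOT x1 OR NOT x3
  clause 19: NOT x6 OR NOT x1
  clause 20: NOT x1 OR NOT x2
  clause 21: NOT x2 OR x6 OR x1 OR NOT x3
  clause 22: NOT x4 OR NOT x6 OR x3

4

There are 2^6 = 64 truth assignments over (x1, x2, x3, x4, x5, x6).
Split on x6. With x6 = true, the clauses containing x6 are satisfied and NOT x6 drops from the rest; 0 of the 2^5 = 32 assignments to the other variables satisfy what remains.
With x6 = false, by the same count on the reduced clause set, 4 assignments work.
Total: 0 + 4 = 4.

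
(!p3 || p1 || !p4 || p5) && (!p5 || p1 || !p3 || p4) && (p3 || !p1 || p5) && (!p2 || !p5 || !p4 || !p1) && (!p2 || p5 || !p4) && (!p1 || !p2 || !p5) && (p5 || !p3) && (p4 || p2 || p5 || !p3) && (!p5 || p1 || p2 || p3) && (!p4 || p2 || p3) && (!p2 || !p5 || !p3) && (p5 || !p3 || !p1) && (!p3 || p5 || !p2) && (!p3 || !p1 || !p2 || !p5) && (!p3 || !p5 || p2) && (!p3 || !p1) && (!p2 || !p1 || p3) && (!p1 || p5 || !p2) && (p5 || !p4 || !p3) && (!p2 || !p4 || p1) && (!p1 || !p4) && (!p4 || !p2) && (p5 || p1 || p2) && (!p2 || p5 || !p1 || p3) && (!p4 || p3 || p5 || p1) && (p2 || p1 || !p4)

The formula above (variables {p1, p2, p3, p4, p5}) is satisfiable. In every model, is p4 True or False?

Suppose p4 = true.
From the singleton clause (!p1), p1 = false.
From the singleton clause (!p2), p2 = false.
Now (p2) is unsatisfied and unit — conflict.
So every satisfying assignment has p4 = False.

False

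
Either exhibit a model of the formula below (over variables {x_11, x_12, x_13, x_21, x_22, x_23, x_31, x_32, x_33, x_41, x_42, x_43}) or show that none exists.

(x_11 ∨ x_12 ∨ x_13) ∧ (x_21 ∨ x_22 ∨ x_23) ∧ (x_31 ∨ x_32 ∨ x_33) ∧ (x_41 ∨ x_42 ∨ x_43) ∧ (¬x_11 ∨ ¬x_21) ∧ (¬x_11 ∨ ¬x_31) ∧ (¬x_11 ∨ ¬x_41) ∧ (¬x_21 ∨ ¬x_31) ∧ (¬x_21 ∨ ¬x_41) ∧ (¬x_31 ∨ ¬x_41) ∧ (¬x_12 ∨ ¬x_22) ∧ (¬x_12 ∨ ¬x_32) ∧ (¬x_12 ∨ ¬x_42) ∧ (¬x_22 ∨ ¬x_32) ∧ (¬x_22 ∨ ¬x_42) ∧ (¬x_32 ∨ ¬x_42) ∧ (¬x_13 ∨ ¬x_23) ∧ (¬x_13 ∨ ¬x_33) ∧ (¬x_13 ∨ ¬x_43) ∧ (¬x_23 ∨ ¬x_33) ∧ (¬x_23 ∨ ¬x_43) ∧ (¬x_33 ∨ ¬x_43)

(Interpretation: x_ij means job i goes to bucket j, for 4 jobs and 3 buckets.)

Suppose x_11 = False.
Suppose x_12 = True.
Unit clause (¬x_22) forces x_22 = False.
Unit clause (¬x_32) forces x_32 = False.
Unit clause (¬x_42) forces x_42 = False.
Suppose x_21 = True.
Unit clause (¬x_31) forces x_31 = False.
Unit clause (x_33) forces x_33 = True.
Unit clause (¬x_41) forces x_41 = False.
Unit clause (x_43) forces x_43 = True.
But (¬x_43) is also a unit clause — contradiction.
Backtrack on x_21: now try x_21 = False.
Unit clause (x_23) forces x_23 = True.
Unit clause (¬x_13) forces x_13 = False.
Unit clause (¬x_33) forces x_33 = False.
Unit clause (x_31) forces x_31 = True.
Unit clause (¬x_41) forces x_41 = False.
Unit clause (x_43) forces x_43 = True.
But (¬x_43) is also a unit clause — contradiction.
Neither x_21 = True nor x_21 = False works.
Backtrack on x_12: now try x_12 = False.
Unit clause (x_13) forces x_13 = True.
Unit clause (¬x_23) forces x_23 = False.
Unit clause (¬x_33) forces x_33 = False.
Unit clause (¬x_43) forces x_43 = False.
Suppose x_21 = True.
Unit clause (¬x_31) forces x_31 = False.
Unit clause (x_32) forces x_32 = True.
Unit clause (¬x_41) forces x_41 = False.
Unit clause (x_42) forces x_42 = True.
But (¬x_42) is also a unit clause — contradiction.
Backtrack on x_21: now try x_21 = False.
Unit clause (x_22) forces x_22 = True.
Unit clause (¬x_32) forces x_32 = False.
Unit clause (x_31) forces x_31 = True.
Unit clause (¬x_41) forces x_41 = False.
Unit clause (x_42) forces x_42 = True.
But (¬x_42) is also a unit clause — contradiction.
Neither x_21 = True nor x_21 = False works.
Neither x_12 = True nor x_12 = False works.
Backtrack on x_11: now try x_11 = True.
Unit clause (¬x_21) forces x_21 = False.
Unit clause (¬x_31) forces x_31 = False.
Unit clause (¬x_41) forces x_41 = False.
Suppose x_22 = True.
Unit clause (¬x_12) forces x_12 = False.
Unit clause (¬x_32) forces x_32 = False.
Unit clause (x_33) forces x_33 = True.
Unit clause (¬x_42) forces x_42 = False.
Unit clause (x_43) forces x_43 = True.
But (¬x_43) is also a unit clause — contradiction.
Backtrack on x_22: now try x_22 = False.
Unit clause (x_23) forces x_23 = True.
Unit clause (¬x_13) forces x_13 = False.
Unit clause (¬x_33) forces x_33 = False.
Unit clause (x_32) forces x_32 = True.
Unit clause (¬x_12) forces x_12 = False.
Unit clause (¬x_42) forces x_42 = False.
Unit clause (x_43) forces x_43 = True.
But (¬x_43) is also a unit clause — contradiction.
Neither x_22 = True nor x_22 = False works.
Neither x_11 = True nor x_11 = False works.

UNSATISFIABLE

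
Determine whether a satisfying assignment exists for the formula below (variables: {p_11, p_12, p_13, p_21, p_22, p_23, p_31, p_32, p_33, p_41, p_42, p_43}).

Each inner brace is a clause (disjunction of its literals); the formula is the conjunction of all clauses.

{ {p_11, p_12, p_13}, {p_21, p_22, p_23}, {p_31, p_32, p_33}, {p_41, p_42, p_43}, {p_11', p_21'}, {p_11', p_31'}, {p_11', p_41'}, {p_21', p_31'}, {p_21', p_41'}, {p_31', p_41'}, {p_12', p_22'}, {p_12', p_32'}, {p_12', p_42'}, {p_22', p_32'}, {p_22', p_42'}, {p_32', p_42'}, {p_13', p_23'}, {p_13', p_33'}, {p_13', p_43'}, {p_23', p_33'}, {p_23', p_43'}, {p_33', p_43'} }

Suppose p_11 = 0.
Suppose p_12 = 1.
The clause (p_22') is unit, so p_22 = 0.
The clause (p_32') is unit, so p_32 = 0.
The clause (p_42') is unit, so p_42 = 0.
Suppose p_21 = 1.
The clause (p_31') is unit, so p_31 = 0.
The clause (p_33) is unit, so p_33 = 1.
The clause (p_41') is unit, so p_41 = 0.
The clause (p_43) is unit, so p_43 = 1.
Now (p_43') is unsatisfied and unit — conflict.
So p_21 must be the other value — set p_21 = 0.
The clause (p_23) is unit, so p_23 = 1.
The clause (p_13') is unit, so p_13 = 0.
The clause (p_33') is unit, so p_33 = 0.
The clause (p_31) is unit, so p_31 = 1.
The clause (p_41') is unit, so p_41 = 0.
The clause (p_43) is unit, so p_43 = 1.
Now (p_43') is unsatisfied and unit — conflict.
Neither p_21 = 1 nor p_21 = 0 works.
So p_12 must be the other value — set p_12 = 0.
The clause (p_13) is unit, so p_13 = 1.
The clause (p_23') is unit, so p_23 = 0.
The clause (p_33') is unit, so p_33 = 0.
The clause (p_43') is unit, so p_43 = 0.
Suppose p_21 = 1.
The clause (p_31') is unit, so p_31 = 0.
The clause (p_32) is unit, so p_32 = 1.
The clause (p_41') is unit, so p_41 = 0.
The clause (p_42) is unit, so p_42 = 1.
Now (p_42') is unsatisfied and unit — conflict.
So p_21 must be the other value — set p_21 = 0.
The clause (p_22) is unit, so p_22 = 1.
The clause (p_32') is unit, so p_32 = 0.
The clause (p_31) is unit, so p_31 = 1.
The clause (p_41') is unit, so p_41 = 0.
The clause (p_42) is unit, so p_42 = 1.
Now (p_42') is unsatisfied and unit — conflict.
Neither p_21 = 1 nor p_21 = 0 works.
Neither p_12 = 1 nor p_12 = 0 works.
So p_11 must be the other value — set p_11 = 1.
The clause (p_21') is unit, so p_21 = 0.
The clause (p_31') is unit, so p_31 = 0.
The clause (p_41') is unit, so p_41 = 0.
Suppose p_22 = 1.
The clause (p_12') is unit, so p_12 = 0.
The clause (p_32') is unit, so p_32 = 0.
The clause (p_33) is unit, so p_33 = 1.
The clause (p_42') is unit, so p_42 = 0.
The clause (p_43) is unit, so p_43 = 1.
Now (p_43') is unsatisfied and unit — conflict.
So p_22 must be the other value — set p_22 = 0.
The clause (p_23) is unit, so p_23 = 1.
The clause (p_13') is unit, so p_13 = 0.
The clause (p_33') is unit, so p_33 = 0.
The clause (p_32) is unit, so p_32 = 1.
The clause (p_12') is unit, so p_12 = 0.
The clause (p_42') is unit, so p_42 = 0.
The clause (p_43) is unit, so p_43 = 1.
Now (p_43') is unsatisfied and unit — conflict.
Neither p_22 = 1 nor p_22 = 0 works.
Neither p_11 = 1 nor p_11 = 0 works.
No assignment satisfies every clause.

No, unsatisfiable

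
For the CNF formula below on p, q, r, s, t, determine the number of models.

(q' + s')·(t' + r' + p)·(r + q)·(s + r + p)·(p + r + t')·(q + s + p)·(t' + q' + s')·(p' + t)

6

There are 2^5 = 32 truth assignments over (p, q, r, s, t).
Split on t. With t = 1, the clauses containing t are satisfied and t' drops from the rest; 4 of the 2^4 = 16 assignments to the other variables satisfy what remains.
With t = 0, by the same count on the reduced clause set, 2 assignments work.
(One model: p=F, q=F, r=T, s=T, t=F.)
Total: 4 + 2 = 6.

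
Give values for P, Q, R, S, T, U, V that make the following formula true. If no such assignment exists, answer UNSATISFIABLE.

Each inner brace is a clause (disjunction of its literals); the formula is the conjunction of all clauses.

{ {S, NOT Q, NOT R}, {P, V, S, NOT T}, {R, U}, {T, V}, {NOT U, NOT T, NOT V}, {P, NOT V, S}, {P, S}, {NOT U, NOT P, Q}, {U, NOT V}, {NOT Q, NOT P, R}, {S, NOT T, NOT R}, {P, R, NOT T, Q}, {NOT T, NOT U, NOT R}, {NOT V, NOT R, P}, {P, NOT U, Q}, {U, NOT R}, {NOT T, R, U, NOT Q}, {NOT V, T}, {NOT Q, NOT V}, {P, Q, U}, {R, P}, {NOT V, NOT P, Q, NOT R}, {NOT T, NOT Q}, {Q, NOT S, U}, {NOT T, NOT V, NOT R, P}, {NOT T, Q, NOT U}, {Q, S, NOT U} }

UNSATISFIABLE

Case R = true:
Unit clause (U) forces U = true.
Unit clause (NOT T) forces T = false.
Unit clause (V) forces V = true.
That conflicts with the unit clause (NOT V).
Undo R and try R = false.
Unit clause (U) forces U = true.
Unit clause (P) forces P = true.
Unit clause (Q) forces Q = true.
That conflicts with the unit clause (NOT Q).
Both values of R lead to a conflict.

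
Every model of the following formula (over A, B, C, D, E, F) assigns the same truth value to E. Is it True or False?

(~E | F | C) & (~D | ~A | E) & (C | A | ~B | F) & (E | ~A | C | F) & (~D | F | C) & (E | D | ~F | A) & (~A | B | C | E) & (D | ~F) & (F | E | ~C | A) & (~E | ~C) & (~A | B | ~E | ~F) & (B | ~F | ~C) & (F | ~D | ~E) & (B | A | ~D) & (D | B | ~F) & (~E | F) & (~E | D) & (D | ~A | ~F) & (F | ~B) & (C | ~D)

False

Suppose E = 1.
The clause (~C) is unit, so C = 0.
The clause (F) is unit, so F = 1.
The clause (D) is unit, so D = 1.
Now (~D) is unsatisfied and unit — conflict.
So every satisfying assignment has E = False.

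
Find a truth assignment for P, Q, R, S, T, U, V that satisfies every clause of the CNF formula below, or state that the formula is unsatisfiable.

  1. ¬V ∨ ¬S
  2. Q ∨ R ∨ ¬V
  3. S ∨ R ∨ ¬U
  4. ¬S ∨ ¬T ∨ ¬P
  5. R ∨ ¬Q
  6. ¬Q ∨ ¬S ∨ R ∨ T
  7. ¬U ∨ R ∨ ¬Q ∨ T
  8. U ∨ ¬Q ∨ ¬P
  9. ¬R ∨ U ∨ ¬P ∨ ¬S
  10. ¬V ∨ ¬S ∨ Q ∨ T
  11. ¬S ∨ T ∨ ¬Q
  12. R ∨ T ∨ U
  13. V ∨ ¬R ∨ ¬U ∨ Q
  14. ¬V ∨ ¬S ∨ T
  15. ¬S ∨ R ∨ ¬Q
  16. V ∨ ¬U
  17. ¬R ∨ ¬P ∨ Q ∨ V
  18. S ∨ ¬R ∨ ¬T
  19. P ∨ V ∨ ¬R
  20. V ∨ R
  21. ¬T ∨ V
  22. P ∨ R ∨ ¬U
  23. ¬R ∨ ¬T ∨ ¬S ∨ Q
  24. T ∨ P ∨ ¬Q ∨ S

Try V = True.
(¬S) alone gives S = False.
Try Q = False.
(R) alone gives R = True.
(¬T) alone gives T = False.
Every clause is now satisfied; P, U are unconstrained.

P: True, Q: False, R: True, S: False, T: False, U: True, V: True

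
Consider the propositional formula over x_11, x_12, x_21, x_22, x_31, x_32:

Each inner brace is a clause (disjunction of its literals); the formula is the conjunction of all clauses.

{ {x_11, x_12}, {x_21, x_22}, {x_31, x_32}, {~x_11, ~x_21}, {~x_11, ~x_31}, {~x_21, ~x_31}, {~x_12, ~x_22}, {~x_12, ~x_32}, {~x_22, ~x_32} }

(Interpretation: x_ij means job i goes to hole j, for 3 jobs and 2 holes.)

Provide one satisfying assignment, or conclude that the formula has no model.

Case x_11 = 1:
From the singleton clause (~x_21), x_21 = 0.
From the singleton clause (x_22), x_22 = 1.
From the singleton clause (~x_31), x_31 = 0.
From the singleton clause (x_32), x_32 = 1.
Now (~x_32) is unsatisfied and unit — conflict.
So x_11 must be the other value — set x_11 = 0.
From the singleton clause (x_12), x_12 = 1.
From the singleton clause (~x_22), x_22 = 0.
From the singleton clause (x_21), x_21 = 1.
From the singleton clause (~x_31), x_31 = 0.
From the singleton clause (x_32), x_32 = 1.
Now (~x_32) is unsatisfied and unit — conflict.
Either choice for x_11 ends in contradiction.

UNSATISFIABLE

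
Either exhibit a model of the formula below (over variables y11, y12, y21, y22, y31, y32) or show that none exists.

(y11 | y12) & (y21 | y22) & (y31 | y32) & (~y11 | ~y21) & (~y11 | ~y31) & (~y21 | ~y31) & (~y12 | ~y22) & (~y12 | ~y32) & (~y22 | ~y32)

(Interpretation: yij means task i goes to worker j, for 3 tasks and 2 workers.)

Suppose y11 = 1.
(~y21) alone gives y21 = 0.
(y22) alone gives y22 = 1.
(~y31) alone gives y31 = 0.
(y32) alone gives y32 = 1.
Now (~y32) is unsatisfied and unit — conflict.
Undo y11 and try y11 = 0.
(y12) alone gives y12 = 1.
(~y22) alone gives y22 = 0.
(y21) alone gives y21 = 1.
(~y31) alone gives y31 = 0.
(y32) alone gives y32 = 1.
Now (~y32) is unsatisfied and unit — conflict.
Both values of y11 lead to a conflict.

UNSATISFIABLE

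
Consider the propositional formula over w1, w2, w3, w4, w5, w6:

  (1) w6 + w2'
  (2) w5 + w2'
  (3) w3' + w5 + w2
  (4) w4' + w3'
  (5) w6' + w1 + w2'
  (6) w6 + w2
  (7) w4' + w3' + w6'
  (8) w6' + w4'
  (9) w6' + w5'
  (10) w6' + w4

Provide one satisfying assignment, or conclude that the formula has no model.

UNSATISFIABLE

Case w6 = 1:
Unit clause (w4') forces w4 = 0.
Now (w4) is unsatisfied and unit — conflict.
That branch fails; take w6 = 0 instead.
Unit clause (w2') forces w2 = 0.
Now (w2) is unsatisfied and unit — conflict.
Both values of w6 lead to a conflict.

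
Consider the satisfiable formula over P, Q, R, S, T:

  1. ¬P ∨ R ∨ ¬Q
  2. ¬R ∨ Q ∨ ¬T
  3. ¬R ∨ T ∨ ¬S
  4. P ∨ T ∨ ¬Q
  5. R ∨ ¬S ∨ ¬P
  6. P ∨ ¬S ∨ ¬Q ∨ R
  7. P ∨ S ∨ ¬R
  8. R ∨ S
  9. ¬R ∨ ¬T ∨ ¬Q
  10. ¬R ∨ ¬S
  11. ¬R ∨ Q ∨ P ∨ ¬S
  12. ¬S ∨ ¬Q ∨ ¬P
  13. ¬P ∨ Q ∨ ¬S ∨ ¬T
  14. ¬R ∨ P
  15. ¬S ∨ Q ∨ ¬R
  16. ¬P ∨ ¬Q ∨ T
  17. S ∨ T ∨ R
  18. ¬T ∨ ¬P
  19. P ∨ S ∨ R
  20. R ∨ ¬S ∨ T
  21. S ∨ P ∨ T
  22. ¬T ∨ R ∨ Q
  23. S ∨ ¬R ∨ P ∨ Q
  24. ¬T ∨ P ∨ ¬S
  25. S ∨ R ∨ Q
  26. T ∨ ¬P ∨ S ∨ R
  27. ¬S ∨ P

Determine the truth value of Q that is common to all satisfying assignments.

False

Suppose Q = True.
Case P = False:
From the singleton clause (T), T = True.
From the singleton clause (¬R), R = False.
From the singleton clause (¬S), S = False.
That conflicts with the unit clause (S).
Undo P and try P = True.
From the singleton clause (R), R = True.
From the singleton clause (¬T), T = False.
That conflicts with the unit clause (T).
Either choice for P ends in contradiction.
So every satisfying assignment has Q = False.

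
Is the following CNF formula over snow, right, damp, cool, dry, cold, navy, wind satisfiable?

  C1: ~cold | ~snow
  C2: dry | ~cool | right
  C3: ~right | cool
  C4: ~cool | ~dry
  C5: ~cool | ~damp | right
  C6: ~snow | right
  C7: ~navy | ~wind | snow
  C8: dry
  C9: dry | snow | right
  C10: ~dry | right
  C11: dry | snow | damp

No

(dry) alone gives dry = 1.
(~cool) alone gives cool = 0.
(~right) alone gives right = 0.
That conflicts with the unit clause (right).
No assignment satisfies every clause.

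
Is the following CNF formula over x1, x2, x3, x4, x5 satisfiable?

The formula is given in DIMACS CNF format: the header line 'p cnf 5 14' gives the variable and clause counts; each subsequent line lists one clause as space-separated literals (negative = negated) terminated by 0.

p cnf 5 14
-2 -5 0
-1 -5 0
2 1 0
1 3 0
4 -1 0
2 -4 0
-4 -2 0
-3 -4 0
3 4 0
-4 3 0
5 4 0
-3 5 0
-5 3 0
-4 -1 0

Try x2 = False.
The clause (x1) is unit, so x1 = True.
The clause (¬x5) is unit, so x5 = False.
The clause (x4) is unit, so x4 = True.
That conflicts with the unit clause (¬x4).
Undo x2 and try x2 = True.
The clause (¬x5) is unit, so x5 = False.
The clause (¬x4) is unit, so x4 = False.
That conflicts with the unit clause (x4).
Both values of x2 lead to a conflict.
No assignment satisfies every clause.

No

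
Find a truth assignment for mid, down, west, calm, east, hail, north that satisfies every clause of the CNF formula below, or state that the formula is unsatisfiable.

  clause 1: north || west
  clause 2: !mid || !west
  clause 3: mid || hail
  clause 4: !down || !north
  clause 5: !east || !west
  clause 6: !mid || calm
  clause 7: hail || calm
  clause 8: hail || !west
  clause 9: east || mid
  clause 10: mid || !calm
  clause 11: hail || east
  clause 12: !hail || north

Try north = true.
Unit clause (!down) forces down = false.
Try mid = true.
Unit clause (!west) forces west = false.
Unit clause (calm) forces calm = true.
Try hail = false.
Unit clause (east) forces east = true.
Every clause now holds.

mid ↦ true,  down ↦ false,  west ↦ false,  calm ↦ true,  east ↦ true,  hail ↦ false,  north ↦ true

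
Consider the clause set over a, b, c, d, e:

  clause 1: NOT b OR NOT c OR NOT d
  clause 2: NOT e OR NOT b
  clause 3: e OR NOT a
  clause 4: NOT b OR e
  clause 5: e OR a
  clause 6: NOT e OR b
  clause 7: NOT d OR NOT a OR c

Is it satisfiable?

Unsatisfiable

Try e = false.
Unit clause (NOT a) forces a = false.
Now (a) is unsatisfied and unit — conflict.
Backtrack on e: now try e = true.
Unit clause (NOT b) forces b = false.
Now (b) is unsatisfied and unit — conflict.
Either choice for e ends in contradiction.
No assignment satisfies every clause.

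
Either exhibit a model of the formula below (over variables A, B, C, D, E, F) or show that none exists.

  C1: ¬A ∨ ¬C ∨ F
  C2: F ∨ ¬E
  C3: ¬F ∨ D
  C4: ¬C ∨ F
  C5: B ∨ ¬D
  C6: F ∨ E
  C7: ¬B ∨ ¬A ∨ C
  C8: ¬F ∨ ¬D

Suppose F = True.
From the singleton clause (D), D = True.
That conflicts with the unit clause (¬D).
So F must be the other value — set F = False.
From the singleton clause (¬E), E = False.
That conflicts with the unit clause (E).
Both values of F lead to a conflict.

UNSATISFIABLE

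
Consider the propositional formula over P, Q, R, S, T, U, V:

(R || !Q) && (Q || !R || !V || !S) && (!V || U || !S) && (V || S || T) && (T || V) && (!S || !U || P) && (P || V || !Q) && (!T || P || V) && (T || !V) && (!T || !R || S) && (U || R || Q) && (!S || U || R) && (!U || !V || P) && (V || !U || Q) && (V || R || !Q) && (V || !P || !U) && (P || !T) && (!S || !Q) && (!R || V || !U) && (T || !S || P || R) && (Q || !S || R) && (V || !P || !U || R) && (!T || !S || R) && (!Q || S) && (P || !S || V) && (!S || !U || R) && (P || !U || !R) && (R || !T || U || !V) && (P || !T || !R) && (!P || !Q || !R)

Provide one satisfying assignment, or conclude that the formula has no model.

Branch on R: set R = false.
Unit clause (!Q) forces Q = false.
Unit clause (U) forces U = true.
Unit clause (V) forces V = true.
Unit clause (T) forces T = true.
Unit clause (P) forces P = true.
Unit clause (!S) forces S = false.
All clauses are satisfied.

P=true,  Q=false,  R=false,  S=false,  T=true,  U=true,  V=true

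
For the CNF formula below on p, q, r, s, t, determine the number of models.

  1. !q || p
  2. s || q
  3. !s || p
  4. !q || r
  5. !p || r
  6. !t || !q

4

There are 2^5 = 32 truth assignments over (p, q, r, s, t).
Split on s. With s = true, the clauses containing s are satisfied and !s drops from the rest; 3 of the 2^4 = 16 assignments to the other variables satisfy what remains.
With s = false, by the same count on the reduced clause set, 1 assignment works.
(One model: p=T, q=F, r=T, s=T, t=F.)
Total: 3 + 1 = 4.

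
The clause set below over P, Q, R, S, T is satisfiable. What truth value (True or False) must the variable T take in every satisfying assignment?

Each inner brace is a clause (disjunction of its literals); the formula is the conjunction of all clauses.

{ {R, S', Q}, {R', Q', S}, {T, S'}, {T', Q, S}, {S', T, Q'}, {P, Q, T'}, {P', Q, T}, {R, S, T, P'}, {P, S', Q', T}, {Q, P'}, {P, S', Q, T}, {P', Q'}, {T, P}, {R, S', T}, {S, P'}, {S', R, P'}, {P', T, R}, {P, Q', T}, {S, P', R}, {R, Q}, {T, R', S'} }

True

Suppose T = 0.
The clause (S') is unit, so S = 0.
The clause (P) is unit, so P = 1.
But (P') is also a unit clause — contradiction.
So every satisfying assignment has T = True.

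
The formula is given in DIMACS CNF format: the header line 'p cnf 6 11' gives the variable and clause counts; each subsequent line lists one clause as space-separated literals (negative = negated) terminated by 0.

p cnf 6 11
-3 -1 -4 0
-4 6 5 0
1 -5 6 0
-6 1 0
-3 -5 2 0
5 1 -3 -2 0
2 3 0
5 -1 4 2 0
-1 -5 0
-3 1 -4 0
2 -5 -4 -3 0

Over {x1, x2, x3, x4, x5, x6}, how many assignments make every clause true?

7

There are 2^6 = 64 truth assignments over (x1, x2, x3, x4, x5, x6).
Split on x1. With x1 = True, the clauses containing x1 are satisfied and ¬x1 drops from the rest; 5 of the 2^5 = 32 assignments to the other variables satisfy what remains.
With x1 = False, by the same count on the reduced clause set, 2 assignments work.
(One model: x1=F, x2=F, x3=T, x4=F, x5=F, x6=F.)
Total: 5 + 2 = 7.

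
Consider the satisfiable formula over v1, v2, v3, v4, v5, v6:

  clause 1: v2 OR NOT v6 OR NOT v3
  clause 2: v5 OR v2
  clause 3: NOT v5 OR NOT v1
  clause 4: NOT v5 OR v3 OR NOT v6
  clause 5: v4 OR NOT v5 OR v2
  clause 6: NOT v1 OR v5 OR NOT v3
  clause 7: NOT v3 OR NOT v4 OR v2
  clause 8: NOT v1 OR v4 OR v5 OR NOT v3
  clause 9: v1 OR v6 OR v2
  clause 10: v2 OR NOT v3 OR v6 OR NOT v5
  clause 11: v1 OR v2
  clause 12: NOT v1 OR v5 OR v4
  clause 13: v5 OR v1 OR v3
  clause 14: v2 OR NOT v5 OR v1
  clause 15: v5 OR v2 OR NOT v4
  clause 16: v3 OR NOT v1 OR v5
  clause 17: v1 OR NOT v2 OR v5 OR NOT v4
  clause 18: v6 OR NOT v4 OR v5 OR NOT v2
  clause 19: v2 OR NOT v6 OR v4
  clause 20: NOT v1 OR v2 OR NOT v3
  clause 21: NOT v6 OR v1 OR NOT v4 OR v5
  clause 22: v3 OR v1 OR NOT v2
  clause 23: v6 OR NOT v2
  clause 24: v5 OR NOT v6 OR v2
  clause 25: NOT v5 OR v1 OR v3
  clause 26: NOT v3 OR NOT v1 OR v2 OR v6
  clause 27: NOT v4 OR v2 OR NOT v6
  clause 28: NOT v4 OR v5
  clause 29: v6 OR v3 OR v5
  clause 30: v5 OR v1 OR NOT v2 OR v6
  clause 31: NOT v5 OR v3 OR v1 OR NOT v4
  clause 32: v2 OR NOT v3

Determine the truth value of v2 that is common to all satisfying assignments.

True

Suppose v2 = false.
From the singleton clause (v5), v5 = true.
From the singleton clause (NOT v1), v1 = false.
That conflicts with the unit clause (v1).
So every satisfying assignment has v2 = True.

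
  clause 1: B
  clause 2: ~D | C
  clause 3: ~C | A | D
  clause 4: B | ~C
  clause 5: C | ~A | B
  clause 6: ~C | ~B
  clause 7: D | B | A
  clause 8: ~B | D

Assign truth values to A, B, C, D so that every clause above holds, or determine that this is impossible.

The clause (B) is unit, so B = 1.
The clause (~C) is unit, so C = 0.
The clause (~D) is unit, so D = 0.
That conflicts with the unit clause (D).

UNSATISFIABLE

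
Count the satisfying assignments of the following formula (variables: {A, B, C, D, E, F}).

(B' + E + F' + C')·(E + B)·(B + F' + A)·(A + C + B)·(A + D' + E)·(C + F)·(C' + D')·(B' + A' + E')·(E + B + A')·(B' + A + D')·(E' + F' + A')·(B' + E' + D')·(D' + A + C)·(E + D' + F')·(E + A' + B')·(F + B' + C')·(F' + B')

There are 2^6 = 64 truth assignments over (A, B, C, D, E, F).
Split on C. With C = 1, the clauses containing C are satisfied and C' drops from the rest; 2 of the 2^5 = 32 assignments to the other variables satisfy what remains.
With C = 0, by the same count on the reduced clause set, 0 assignments work.
(One model: A=F, B=F, C=T, D=F, E=T, F=F.)
Total: 2 + 0 = 2.

2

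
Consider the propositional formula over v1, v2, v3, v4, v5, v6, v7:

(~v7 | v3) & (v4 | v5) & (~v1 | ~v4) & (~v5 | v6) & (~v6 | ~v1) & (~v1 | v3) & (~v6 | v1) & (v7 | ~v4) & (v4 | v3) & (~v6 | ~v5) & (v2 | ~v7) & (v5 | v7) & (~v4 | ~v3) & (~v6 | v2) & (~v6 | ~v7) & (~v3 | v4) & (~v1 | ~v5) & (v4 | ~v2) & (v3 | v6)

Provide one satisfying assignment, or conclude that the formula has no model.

UNSATISFIABLE

Case v7 = 0:
The clause (~v4) is unit, so v4 = 0.
The clause (v5) is unit, so v5 = 1.
The clause (v6) is unit, so v6 = 1.
Now (~v6) is unsatisfied and unit — conflict.
So v7 must be the other value — set v7 = 1.
The clause (v3) is unit, so v3 = 1.
The clause (v2) is unit, so v2 = 1.
The clause (~v4) is unit, so v4 = 0.
Now (v4) is unsatisfied and unit — conflict.
Both values of v7 lead to a conflict.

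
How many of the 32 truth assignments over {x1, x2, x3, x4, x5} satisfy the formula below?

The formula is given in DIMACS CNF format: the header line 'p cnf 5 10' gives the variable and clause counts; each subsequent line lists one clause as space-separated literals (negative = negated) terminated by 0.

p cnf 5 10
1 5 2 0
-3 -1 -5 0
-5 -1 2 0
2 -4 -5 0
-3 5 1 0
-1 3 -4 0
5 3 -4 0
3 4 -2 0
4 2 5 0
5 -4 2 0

7

There are 2^5 = 32 truth assignments over (x1, x2, x3, x4, x5).
Split on x4. With x4 = True, the clauses containing x4 are satisfied and ¬x4 drops from the rest; 3 of the 2^4 = 16 assignments to the other variables satisfy what remains.
With x4 = False, by the same count on the reduced clause set, 4 assignments work.
Total: 3 + 4 = 7.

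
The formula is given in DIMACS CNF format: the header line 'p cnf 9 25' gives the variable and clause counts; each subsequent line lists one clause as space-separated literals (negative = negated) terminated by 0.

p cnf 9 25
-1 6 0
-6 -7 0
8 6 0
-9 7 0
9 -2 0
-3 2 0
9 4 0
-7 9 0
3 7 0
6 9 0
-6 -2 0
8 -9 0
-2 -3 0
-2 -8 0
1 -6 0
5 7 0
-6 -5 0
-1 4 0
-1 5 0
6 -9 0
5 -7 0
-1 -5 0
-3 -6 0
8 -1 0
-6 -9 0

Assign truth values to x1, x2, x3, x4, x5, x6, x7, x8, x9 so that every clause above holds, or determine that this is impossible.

UNSATISFIABLE

Suppose x1 = False.
From the singleton clause (¬x6), x6 = False.
From the singleton clause (x8), x8 = True.
From the singleton clause (x9), x9 = True.
That conflicts with the unit clause (¬x9).
Undo x1 and try x1 = True.
From the singleton clause (x6), x6 = True.
From the singleton clause (¬x7), x7 = False.
From the singleton clause (¬x9), x9 = False.
From the singleton clause (¬x2), x2 = False.
From the singleton clause (¬x3), x3 = False.
That conflicts with the unit clause (x3).
Neither x1 = True nor x1 = False works.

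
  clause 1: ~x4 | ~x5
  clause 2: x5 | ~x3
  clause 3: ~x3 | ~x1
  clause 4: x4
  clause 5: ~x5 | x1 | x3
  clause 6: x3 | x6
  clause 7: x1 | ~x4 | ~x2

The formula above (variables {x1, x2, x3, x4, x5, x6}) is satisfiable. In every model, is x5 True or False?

Suppose x5 = 1.
(~x4) alone gives x4 = 0.
Now (x4) is unsatisfied and unit — conflict.
So every satisfying assignment has x5 = False.

False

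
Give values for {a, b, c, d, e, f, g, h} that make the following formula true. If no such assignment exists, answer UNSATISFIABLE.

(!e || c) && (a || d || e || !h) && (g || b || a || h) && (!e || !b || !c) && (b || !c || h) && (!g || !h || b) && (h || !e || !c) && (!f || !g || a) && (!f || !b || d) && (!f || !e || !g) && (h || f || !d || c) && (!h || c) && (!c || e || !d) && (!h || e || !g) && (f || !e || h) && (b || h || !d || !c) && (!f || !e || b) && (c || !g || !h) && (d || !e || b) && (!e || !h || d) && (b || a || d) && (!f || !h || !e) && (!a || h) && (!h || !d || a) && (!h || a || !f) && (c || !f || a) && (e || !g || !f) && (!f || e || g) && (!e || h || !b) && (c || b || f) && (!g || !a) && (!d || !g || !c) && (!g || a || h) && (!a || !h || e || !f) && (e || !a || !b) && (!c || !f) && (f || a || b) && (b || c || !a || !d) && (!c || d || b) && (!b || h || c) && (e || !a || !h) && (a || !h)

Case e = false:
Case h = false:
(!a) alone gives a = false.
(!g) alone gives g = false.
(b) alone gives b = true.
(!f) alone gives f = false.
(c) alone gives c = true.
(!d) alone gives d = false.
All clauses are satisfied.

a: false,  b: true,  c: true,  d: false,  e: false,  f: false,  g: false,  h: false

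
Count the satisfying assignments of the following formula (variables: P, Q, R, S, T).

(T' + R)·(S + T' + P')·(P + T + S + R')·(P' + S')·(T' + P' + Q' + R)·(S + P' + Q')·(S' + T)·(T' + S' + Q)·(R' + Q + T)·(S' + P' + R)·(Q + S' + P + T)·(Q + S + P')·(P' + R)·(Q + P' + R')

There are 2^5 = 32 truth assignments over (P, Q, R, S, T).
Split on Q. With Q = 1, the clauses containing Q are satisfied and Q' drops from the rest; 3 of the 2^4 = 16 assignments to the other variables satisfy what remains.
With Q = 0, by the same count on the reduced clause set, 2 assignments work.
(One model: P=F, Q=F, R=F, S=F, T=F.)
Total: 3 + 2 = 5.

5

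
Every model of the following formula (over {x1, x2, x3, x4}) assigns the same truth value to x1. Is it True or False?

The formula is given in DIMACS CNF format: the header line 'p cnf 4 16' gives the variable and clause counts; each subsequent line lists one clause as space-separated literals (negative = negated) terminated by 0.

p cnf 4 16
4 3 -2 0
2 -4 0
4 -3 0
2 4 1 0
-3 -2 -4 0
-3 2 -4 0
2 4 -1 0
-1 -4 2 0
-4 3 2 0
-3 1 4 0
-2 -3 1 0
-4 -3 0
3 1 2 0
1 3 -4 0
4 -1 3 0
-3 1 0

Suppose x1 = False.
From the singleton clause (¬x3), x3 = False.
From the singleton clause (x2), x2 = True.
From the singleton clause (x4), x4 = True.
Now (¬x4) is unsatisfied and unit — conflict.
So every satisfying assignment has x1 = True.

True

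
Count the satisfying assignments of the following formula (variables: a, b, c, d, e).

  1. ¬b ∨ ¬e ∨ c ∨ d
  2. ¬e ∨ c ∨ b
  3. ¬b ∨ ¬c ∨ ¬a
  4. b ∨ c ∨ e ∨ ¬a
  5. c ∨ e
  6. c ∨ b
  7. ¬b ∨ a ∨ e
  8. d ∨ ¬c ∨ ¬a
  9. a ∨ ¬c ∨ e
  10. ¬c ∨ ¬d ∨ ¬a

There are 2^5 = 32 truth assignments over (a, b, c, d, e).
Split on b. With b = True, the clauses containing b are satisfied and ¬b drops from the rest; 4 of the 2^4 = 16 assignments to the other variables satisfy what remains.
With b = False, by the same count on the reduced clause set, 2 assignments work.
(One model: a=F, b=F, c=T, d=F, e=T.)
Total: 4 + 2 = 6.

6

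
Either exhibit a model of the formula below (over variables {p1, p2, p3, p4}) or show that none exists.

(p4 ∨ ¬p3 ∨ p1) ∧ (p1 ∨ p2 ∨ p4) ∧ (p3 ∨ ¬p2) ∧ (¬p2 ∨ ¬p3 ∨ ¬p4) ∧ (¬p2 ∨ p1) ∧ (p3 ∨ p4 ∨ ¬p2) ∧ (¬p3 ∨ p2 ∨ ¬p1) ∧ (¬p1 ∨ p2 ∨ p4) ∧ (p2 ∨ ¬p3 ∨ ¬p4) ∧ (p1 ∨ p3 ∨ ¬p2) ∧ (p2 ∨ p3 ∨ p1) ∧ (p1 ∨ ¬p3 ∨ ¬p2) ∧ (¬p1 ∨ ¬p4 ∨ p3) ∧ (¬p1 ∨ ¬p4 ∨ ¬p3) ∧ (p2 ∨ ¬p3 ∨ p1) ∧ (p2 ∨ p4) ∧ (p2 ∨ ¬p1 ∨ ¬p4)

p1=True; p2=True; p3=True; p4=False

Case p3 = True:
Case p4 = False:
From the singleton clause (p1), p1 = True.
From the singleton clause (p2), p2 = True.
This assignment satisfies each clause.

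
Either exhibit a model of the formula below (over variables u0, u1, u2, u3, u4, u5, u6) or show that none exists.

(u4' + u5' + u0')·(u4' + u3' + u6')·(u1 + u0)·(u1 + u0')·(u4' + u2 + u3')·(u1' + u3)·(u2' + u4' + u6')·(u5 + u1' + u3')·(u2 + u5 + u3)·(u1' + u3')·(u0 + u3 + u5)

Try u1 = 1.
(u3) alone gives u3 = 1.
But (u3') is also a unit clause — contradiction.
Undo u1 and try u1 = 0.
(u0) alone gives u0 = 1.
But (u0') is also a unit clause — contradiction.
Both values of u1 lead to a conflict.

UNSATISFIABLE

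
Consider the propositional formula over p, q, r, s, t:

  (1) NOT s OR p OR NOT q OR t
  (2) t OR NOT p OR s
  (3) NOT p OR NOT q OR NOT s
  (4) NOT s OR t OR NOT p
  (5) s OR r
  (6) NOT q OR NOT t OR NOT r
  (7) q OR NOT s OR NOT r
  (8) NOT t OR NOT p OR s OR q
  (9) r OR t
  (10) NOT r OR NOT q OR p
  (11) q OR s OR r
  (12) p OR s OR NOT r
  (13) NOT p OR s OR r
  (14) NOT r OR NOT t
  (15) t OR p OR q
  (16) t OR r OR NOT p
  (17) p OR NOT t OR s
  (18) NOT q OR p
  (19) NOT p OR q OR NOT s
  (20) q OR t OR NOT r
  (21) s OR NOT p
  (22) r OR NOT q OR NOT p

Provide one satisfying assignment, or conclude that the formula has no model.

p ↦ false, q ↦ false, r ↦ false, s ↦ true, t ↦ true

Branch on s: set s = true.
Branch on p: set p = false.
From the singleton clause (NOT q), q = false.
From the singleton clause (NOT r), r = false.
From the singleton clause (t), t = true.
This assignment satisfies each clause.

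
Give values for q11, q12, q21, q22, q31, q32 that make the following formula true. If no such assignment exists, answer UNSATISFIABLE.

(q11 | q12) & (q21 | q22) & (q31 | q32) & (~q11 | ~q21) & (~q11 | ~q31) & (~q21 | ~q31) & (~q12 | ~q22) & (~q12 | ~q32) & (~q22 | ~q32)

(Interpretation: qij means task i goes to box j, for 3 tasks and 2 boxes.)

UNSATISFIABLE

Try q11 = 1.
Unit clause (~q21) forces q21 = 0.
Unit clause (q22) forces q22 = 1.
Unit clause (~q31) forces q31 = 0.
Unit clause (q32) forces q32 = 1.
Now (~q32) is unsatisfied and unit — conflict.
That branch fails; take q11 = 0 instead.
Unit clause (q12) forces q12 = 1.
Unit clause (~q22) forces q22 = 0.
Unit clause (q21) forces q21 = 1.
Unit clause (~q31) forces q31 = 0.
Unit clause (q32) forces q32 = 1.
Now (~q32) is unsatisfied and unit — conflict.
Either choice for q11 ends in contradiction.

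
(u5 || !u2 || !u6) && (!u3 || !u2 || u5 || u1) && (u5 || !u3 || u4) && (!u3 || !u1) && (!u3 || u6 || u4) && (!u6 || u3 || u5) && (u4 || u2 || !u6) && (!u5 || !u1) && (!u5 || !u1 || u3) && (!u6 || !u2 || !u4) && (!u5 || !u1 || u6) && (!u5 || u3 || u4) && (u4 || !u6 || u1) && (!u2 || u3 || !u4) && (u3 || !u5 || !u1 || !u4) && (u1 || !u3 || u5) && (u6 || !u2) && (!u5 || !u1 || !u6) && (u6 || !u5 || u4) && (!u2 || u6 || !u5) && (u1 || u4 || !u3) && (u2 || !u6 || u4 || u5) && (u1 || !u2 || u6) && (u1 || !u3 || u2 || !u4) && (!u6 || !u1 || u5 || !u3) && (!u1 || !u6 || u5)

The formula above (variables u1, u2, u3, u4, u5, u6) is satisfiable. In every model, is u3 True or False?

Suppose u3 = true.
Unit clause (!u1) forces u1 = false.
Unit clause (u5) forces u5 = true.
Unit clause (u4) forces u4 = true.
Unit clause (u2) forces u2 = true.
Unit clause (!u6) forces u6 = false.
That conflicts with the unit clause (u6).
So every satisfying assignment has u3 = False.

False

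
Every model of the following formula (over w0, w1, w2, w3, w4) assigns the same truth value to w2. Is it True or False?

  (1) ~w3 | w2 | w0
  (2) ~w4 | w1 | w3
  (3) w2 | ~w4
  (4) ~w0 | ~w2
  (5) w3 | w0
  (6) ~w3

False

Suppose w2 = 1.
(~w0) alone gives w0 = 0.
(w3) alone gives w3 = 1.
That conflicts with the unit clause (~w3).
So every satisfying assignment has w2 = False.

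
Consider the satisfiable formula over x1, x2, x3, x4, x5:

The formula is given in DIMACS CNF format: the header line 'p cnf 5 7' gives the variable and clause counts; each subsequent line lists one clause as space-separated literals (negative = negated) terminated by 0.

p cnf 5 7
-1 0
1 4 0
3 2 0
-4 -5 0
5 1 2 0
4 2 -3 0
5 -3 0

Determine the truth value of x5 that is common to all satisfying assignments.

Suppose x5 = True.
Unit clause (¬x1) forces x1 = False.
Unit clause (x4) forces x4 = True.
But (¬x4) is also a unit clause — contradiction.
So every satisfying assignment has x5 = False.

False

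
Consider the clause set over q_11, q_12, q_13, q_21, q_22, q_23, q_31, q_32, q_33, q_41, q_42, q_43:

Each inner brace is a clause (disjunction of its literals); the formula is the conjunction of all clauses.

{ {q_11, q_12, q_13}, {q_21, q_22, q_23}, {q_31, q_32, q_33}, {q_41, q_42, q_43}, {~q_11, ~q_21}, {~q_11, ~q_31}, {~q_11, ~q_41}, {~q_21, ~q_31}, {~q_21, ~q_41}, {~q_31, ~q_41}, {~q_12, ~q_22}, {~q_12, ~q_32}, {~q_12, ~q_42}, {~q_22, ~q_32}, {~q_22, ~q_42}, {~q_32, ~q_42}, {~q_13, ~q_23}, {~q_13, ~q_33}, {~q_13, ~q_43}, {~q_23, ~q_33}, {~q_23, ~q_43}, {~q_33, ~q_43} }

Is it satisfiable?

Branch on q_11: set q_11 = 0.
Branch on q_12: set q_12 = 1.
The clause (~q_22) is unit, so q_22 = 0.
The clause (~q_32) is unit, so q_32 = 0.
The clause (~q_42) is unit, so q_42 = 0.
Branch on q_21: set q_21 = 1.
The clause (~q_31) is unit, so q_31 = 0.
The clause (q_33) is unit, so q_33 = 1.
The clause (~q_41) is unit, so q_41 = 0.
The clause (q_43) is unit, so q_43 = 1.
Now (~q_43) is unsatisfied and unit — conflict.
So q_21 must be the other value — set q_21 = 0.
The clause (q_23) is unit, so q_23 = 1.
The clause (~q_13) is unit, so q_13 = 0.
The clause (~q_33) is unit, so q_33 = 0.
The clause (q_31) is unit, so q_31 = 1.
The clause (~q_41) is unit, so q_41 = 0.
The clause (q_43) is unit, so q_43 = 1.
Now (~q_43) is unsatisfied and unit — conflict.
Neither q_21 = 1 nor q_21 = 0 works.
So q_12 must be the other value — set q_12 = 0.
The clause (q_13) is unit, so q_13 = 1.
The clause (~q_23) is unit, so q_23 = 0.
The clause (~q_33) is unit, so q_33 = 0.
The clause (~q_43) is unit, so q_43 = 0.
Branch on q_21: set q_21 = 1.
The clause (~q_31) is unit, so q_31 = 0.
The clause (q_32) is unit, so q_32 = 1.
The clause (~q_41) is unit, so q_41 = 0.
The clause (q_42) is unit, so q_42 = 1.
Now (~q_42) is unsatisfied and unit — conflict.
So q_21 must be the other value — set q_21 = 0.
The clause (q_22) is unit, so q_22 = 1.
The clause (~q_32) is unit, so q_32 = 0.
The clause (q_31) is unit, so q_31 = 1.
The clause (~q_41) is unit, so q_41 = 0.
The clause (q_42) is unit, so q_42 = 1.
Now (~q_42) is unsatisfied and unit — conflict.
Neither q_21 = 1 nor q_21 = 0 works.
Neither q_12 = 1 nor q_12 = 0 works.
So q_11 must be the other value — set q_11 = 1.
The clause (~q_21) is unit, so q_21 = 0.
The clause (~q_31) is unit, so q_31 = 0.
The clause (~q_41) is unit, so q_41 = 0.
Branch on q_22: set q_22 = 1.
The clause (~q_12) is unit, so q_12 = 0.
The clause (~q_32) is unit, so q_32 = 0.
The clause (q_33) is unit, so q_33 = 1.
The clause (~q_42) is unit, so q_42 = 0.
The clause (q_43) is unit, so q_43 = 1.
Now (~q_43) is unsatisfied and unit — conflict.
So q_22 must be the other value — set q_22 = 0.
The clause (q_23) is unit, so q_23 = 1.
The clause (~q_13) is unit, so q_13 = 0.
The clause (~q_33) is unit, so q_33 = 0.
The clause (q_32) is unit, so q_32 = 1.
The clause (~q_12) is unit, so q_12 = 0.
The clause (~q_42) is unit, so q_42 = 0.
The clause (q_43) is unit, so q_43 = 1.
Now (~q_43) is unsatisfied and unit — conflict.
Neither q_22 = 1 nor q_22 = 0 works.
Neither q_11 = 1 nor q_11 = 0 works.
No assignment satisfies every clause.

No, unsatisfiable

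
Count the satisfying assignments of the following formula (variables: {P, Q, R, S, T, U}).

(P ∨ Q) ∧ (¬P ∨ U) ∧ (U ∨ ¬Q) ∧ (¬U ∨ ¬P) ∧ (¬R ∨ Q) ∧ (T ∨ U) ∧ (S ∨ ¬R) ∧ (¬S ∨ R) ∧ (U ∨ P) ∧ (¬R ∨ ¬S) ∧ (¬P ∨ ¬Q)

There are 2^6 = 64 truth assignments over (P, Q, R, S, T, U).
Split on T. With T = True, the clauses containing T are satisfied and ¬T drops from the rest; 1 of the 2^5 = 32 assignments to the other variables satisfy what remains.
With T = False, by the same count on the reduced clause set, 1 assignment works.
(One model: P=F, Q=T, R=F, S=F, T=F, U=T.)
Total: 1 + 1 = 2.

2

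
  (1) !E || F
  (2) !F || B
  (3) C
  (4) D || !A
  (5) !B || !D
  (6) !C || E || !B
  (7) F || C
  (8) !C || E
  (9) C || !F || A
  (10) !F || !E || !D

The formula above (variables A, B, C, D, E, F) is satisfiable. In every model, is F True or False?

True

Suppose F = false.
From the singleton clause (!E), E = false.
From the singleton clause (C), C = true.
Now (!C) is unsatisfied and unit — conflict.
So every satisfying assignment has F = True.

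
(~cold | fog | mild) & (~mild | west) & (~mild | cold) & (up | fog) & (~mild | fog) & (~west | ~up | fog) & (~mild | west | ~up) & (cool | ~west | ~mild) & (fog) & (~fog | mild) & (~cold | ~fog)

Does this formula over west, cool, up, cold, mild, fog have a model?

No

From the singleton clause (fog), fog = 1.
From the singleton clause (mild), mild = 1.
From the singleton clause (west), west = 1.
From the singleton clause (cold), cold = 1.
But (~cold) is also a unit clause — contradiction.
No assignment satisfies every clause.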